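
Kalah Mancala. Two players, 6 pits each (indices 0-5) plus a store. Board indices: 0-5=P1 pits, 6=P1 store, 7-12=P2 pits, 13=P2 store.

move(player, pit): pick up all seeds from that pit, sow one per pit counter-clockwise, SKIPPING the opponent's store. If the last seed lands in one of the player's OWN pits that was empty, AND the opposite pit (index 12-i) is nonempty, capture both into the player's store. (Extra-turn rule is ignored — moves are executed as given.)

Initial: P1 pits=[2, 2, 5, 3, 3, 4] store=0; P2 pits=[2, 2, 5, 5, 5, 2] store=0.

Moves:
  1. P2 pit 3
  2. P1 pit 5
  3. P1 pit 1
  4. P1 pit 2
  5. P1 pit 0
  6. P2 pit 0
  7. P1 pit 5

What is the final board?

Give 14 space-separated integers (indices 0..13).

Move 1: P2 pit3 -> P1=[3,3,5,3,3,4](0) P2=[2,2,5,0,6,3](1)
Move 2: P1 pit5 -> P1=[3,3,5,3,3,0](1) P2=[3,3,6,0,6,3](1)
Move 3: P1 pit1 -> P1=[3,0,6,4,4,0](1) P2=[3,3,6,0,6,3](1)
Move 4: P1 pit2 -> P1=[3,0,0,5,5,1](2) P2=[4,4,6,0,6,3](1)
Move 5: P1 pit0 -> P1=[0,1,1,6,5,1](2) P2=[4,4,6,0,6,3](1)
Move 6: P2 pit0 -> P1=[0,1,1,6,5,1](2) P2=[0,5,7,1,7,3](1)
Move 7: P1 pit5 -> P1=[0,1,1,6,5,0](3) P2=[0,5,7,1,7,3](1)

Answer: 0 1 1 6 5 0 3 0 5 7 1 7 3 1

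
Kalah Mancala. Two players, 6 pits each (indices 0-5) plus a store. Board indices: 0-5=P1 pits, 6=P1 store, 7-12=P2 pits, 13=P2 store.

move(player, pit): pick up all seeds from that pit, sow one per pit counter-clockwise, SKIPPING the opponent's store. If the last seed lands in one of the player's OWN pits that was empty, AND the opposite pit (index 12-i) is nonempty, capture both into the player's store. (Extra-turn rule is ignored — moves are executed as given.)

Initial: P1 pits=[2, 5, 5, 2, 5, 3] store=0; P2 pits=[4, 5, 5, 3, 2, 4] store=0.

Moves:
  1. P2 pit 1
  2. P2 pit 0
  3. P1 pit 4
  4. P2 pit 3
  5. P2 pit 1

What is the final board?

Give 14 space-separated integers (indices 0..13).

Answer: 3 6 0 2 0 4 1 1 0 9 0 5 6 8

Derivation:
Move 1: P2 pit1 -> P1=[2,5,5,2,5,3](0) P2=[4,0,6,4,3,5](1)
Move 2: P2 pit0 -> P1=[2,5,5,2,5,3](0) P2=[0,1,7,5,4,5](1)
Move 3: P1 pit4 -> P1=[2,5,5,2,0,4](1) P2=[1,2,8,5,4,5](1)
Move 4: P2 pit3 -> P1=[3,6,5,2,0,4](1) P2=[1,2,8,0,5,6](2)
Move 5: P2 pit1 -> P1=[3,6,0,2,0,4](1) P2=[1,0,9,0,5,6](8)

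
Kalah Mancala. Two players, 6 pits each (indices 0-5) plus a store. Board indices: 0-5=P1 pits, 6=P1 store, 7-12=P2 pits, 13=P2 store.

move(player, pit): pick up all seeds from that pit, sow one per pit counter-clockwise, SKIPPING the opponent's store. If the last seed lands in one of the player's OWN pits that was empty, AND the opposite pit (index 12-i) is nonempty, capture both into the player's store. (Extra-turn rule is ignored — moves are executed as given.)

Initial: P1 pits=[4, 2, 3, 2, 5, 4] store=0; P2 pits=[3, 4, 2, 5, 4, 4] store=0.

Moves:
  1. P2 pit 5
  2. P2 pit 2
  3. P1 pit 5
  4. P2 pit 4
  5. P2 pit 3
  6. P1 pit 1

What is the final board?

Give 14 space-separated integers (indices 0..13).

Answer: 7 0 7 3 6 1 2 4 5 1 0 1 2 3

Derivation:
Move 1: P2 pit5 -> P1=[5,3,4,2,5,4](0) P2=[3,4,2,5,4,0](1)
Move 2: P2 pit2 -> P1=[5,3,4,2,5,4](0) P2=[3,4,0,6,5,0](1)
Move 3: P1 pit5 -> P1=[5,3,4,2,5,0](1) P2=[4,5,1,6,5,0](1)
Move 4: P2 pit4 -> P1=[6,4,5,2,5,0](1) P2=[4,5,1,6,0,1](2)
Move 5: P2 pit3 -> P1=[7,5,6,2,5,0](1) P2=[4,5,1,0,1,2](3)
Move 6: P1 pit1 -> P1=[7,0,7,3,6,1](2) P2=[4,5,1,0,1,2](3)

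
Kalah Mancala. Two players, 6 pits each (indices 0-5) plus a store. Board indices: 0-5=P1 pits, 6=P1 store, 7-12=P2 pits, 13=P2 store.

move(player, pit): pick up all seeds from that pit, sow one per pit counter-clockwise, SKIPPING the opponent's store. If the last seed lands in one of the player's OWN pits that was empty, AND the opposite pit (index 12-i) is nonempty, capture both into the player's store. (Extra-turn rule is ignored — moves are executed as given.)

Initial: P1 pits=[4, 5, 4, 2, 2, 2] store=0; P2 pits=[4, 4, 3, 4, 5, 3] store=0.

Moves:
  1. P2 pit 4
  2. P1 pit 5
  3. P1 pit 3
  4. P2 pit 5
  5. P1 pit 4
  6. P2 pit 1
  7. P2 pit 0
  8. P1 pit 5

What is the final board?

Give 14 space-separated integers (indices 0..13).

Move 1: P2 pit4 -> P1=[5,6,5,2,2,2](0) P2=[4,4,3,4,0,4](1)
Move 2: P1 pit5 -> P1=[5,6,5,2,2,0](1) P2=[5,4,3,4,0,4](1)
Move 3: P1 pit3 -> P1=[5,6,5,0,3,0](7) P2=[0,4,3,4,0,4](1)
Move 4: P2 pit5 -> P1=[6,7,6,0,3,0](7) P2=[0,4,3,4,0,0](2)
Move 5: P1 pit4 -> P1=[6,7,6,0,0,1](8) P2=[1,4,3,4,0,0](2)
Move 6: P2 pit1 -> P1=[0,7,6,0,0,1](8) P2=[1,0,4,5,1,0](9)
Move 7: P2 pit0 -> P1=[0,7,6,0,0,1](8) P2=[0,1,4,5,1,0](9)
Move 8: P1 pit5 -> P1=[0,7,6,0,0,0](9) P2=[0,1,4,5,1,0](9)

Answer: 0 7 6 0 0 0 9 0 1 4 5 1 0 9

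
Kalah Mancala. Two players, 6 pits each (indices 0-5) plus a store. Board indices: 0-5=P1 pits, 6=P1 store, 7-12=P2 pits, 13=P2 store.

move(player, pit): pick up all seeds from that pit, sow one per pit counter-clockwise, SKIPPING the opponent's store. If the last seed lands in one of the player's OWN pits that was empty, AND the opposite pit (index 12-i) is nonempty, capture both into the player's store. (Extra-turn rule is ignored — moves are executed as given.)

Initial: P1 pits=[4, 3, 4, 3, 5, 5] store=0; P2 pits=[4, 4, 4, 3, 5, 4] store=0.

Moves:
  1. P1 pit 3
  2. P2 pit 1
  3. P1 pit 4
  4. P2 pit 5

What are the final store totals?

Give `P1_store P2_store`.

Answer: 2 1

Derivation:
Move 1: P1 pit3 -> P1=[4,3,4,0,6,6](1) P2=[4,4,4,3,5,4](0)
Move 2: P2 pit1 -> P1=[4,3,4,0,6,6](1) P2=[4,0,5,4,6,5](0)
Move 3: P1 pit4 -> P1=[4,3,4,0,0,7](2) P2=[5,1,6,5,6,5](0)
Move 4: P2 pit5 -> P1=[5,4,5,1,0,7](2) P2=[5,1,6,5,6,0](1)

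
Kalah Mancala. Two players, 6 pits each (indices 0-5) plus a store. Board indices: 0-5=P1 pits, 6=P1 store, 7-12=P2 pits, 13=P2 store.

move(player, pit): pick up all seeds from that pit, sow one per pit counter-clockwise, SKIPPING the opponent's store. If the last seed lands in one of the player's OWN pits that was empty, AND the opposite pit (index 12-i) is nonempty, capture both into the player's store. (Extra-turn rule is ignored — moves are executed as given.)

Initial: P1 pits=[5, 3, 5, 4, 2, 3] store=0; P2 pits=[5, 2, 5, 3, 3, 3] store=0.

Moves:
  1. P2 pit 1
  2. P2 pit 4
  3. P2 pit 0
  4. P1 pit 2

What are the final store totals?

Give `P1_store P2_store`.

Answer: 1 1

Derivation:
Move 1: P2 pit1 -> P1=[5,3,5,4,2,3](0) P2=[5,0,6,4,3,3](0)
Move 2: P2 pit4 -> P1=[6,3,5,4,2,3](0) P2=[5,0,6,4,0,4](1)
Move 3: P2 pit0 -> P1=[6,3,5,4,2,3](0) P2=[0,1,7,5,1,5](1)
Move 4: P1 pit2 -> P1=[6,3,0,5,3,4](1) P2=[1,1,7,5,1,5](1)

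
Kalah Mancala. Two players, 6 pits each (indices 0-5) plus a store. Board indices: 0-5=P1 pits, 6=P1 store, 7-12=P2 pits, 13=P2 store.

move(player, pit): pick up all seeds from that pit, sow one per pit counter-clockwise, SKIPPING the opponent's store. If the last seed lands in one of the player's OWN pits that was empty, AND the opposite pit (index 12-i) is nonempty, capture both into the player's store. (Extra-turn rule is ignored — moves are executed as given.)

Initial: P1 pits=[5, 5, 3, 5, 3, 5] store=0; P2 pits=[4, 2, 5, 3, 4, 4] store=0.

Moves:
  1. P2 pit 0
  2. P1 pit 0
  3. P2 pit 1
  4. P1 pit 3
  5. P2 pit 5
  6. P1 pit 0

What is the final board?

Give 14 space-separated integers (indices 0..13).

Answer: 0 8 5 0 5 7 1 1 1 8 5 6 0 1

Derivation:
Move 1: P2 pit0 -> P1=[5,5,3,5,3,5](0) P2=[0,3,6,4,5,4](0)
Move 2: P1 pit0 -> P1=[0,6,4,6,4,6](0) P2=[0,3,6,4,5,4](0)
Move 3: P2 pit1 -> P1=[0,6,4,6,4,6](0) P2=[0,0,7,5,6,4](0)
Move 4: P1 pit3 -> P1=[0,6,4,0,5,7](1) P2=[1,1,8,5,6,4](0)
Move 5: P2 pit5 -> P1=[1,7,5,0,5,7](1) P2=[1,1,8,5,6,0](1)
Move 6: P1 pit0 -> P1=[0,8,5,0,5,7](1) P2=[1,1,8,5,6,0](1)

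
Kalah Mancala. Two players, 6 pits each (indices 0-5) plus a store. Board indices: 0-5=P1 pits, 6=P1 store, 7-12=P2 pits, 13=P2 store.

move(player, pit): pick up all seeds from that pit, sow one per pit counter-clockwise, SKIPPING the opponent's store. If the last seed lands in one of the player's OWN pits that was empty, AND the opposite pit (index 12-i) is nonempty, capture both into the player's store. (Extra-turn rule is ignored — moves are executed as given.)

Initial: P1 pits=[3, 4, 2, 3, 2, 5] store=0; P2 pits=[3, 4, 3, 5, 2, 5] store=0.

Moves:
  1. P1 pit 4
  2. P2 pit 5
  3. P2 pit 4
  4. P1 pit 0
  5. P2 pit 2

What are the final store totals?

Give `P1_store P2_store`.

Answer: 6 2

Derivation:
Move 1: P1 pit4 -> P1=[3,4,2,3,0,6](1) P2=[3,4,3,5,2,5](0)
Move 2: P2 pit5 -> P1=[4,5,3,4,0,6](1) P2=[3,4,3,5,2,0](1)
Move 3: P2 pit4 -> P1=[4,5,3,4,0,6](1) P2=[3,4,3,5,0,1](2)
Move 4: P1 pit0 -> P1=[0,6,4,5,0,6](6) P2=[3,0,3,5,0,1](2)
Move 5: P2 pit2 -> P1=[0,6,4,5,0,6](6) P2=[3,0,0,6,1,2](2)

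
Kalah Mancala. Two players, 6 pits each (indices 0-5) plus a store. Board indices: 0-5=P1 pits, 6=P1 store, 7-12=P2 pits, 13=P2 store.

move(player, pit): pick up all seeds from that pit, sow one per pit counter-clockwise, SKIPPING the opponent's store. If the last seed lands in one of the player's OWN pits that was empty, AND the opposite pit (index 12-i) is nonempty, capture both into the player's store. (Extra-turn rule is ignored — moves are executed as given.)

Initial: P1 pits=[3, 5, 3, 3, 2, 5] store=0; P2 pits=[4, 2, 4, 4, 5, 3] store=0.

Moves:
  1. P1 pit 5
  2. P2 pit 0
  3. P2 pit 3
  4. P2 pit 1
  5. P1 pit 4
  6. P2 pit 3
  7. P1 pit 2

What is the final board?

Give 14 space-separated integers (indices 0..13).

Move 1: P1 pit5 -> P1=[3,5,3,3,2,0](1) P2=[5,3,5,5,5,3](0)
Move 2: P2 pit0 -> P1=[3,5,3,3,2,0](1) P2=[0,4,6,6,6,4](0)
Move 3: P2 pit3 -> P1=[4,6,4,3,2,0](1) P2=[0,4,6,0,7,5](1)
Move 4: P2 pit1 -> P1=[4,6,4,3,2,0](1) P2=[0,0,7,1,8,6](1)
Move 5: P1 pit4 -> P1=[4,6,4,3,0,1](2) P2=[0,0,7,1,8,6](1)
Move 6: P2 pit3 -> P1=[4,6,4,3,0,1](2) P2=[0,0,7,0,9,6](1)
Move 7: P1 pit2 -> P1=[4,6,0,4,1,2](3) P2=[0,0,7,0,9,6](1)

Answer: 4 6 0 4 1 2 3 0 0 7 0 9 6 1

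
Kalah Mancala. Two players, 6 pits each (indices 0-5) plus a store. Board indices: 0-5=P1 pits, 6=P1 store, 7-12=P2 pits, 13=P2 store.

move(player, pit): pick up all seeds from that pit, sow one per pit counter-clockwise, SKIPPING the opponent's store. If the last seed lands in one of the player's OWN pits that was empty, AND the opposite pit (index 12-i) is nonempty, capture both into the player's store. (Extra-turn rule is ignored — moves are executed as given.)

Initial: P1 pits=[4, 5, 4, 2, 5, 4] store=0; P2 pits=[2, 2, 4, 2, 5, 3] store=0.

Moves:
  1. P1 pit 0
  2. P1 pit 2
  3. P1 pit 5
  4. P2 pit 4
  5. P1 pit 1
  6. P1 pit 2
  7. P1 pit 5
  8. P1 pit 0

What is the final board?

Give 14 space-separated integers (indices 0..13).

Move 1: P1 pit0 -> P1=[0,6,5,3,6,4](0) P2=[2,2,4,2,5,3](0)
Move 2: P1 pit2 -> P1=[0,6,0,4,7,5](1) P2=[3,2,4,2,5,3](0)
Move 3: P1 pit5 -> P1=[0,6,0,4,7,0](2) P2=[4,3,5,3,5,3](0)
Move 4: P2 pit4 -> P1=[1,7,1,4,7,0](2) P2=[4,3,5,3,0,4](1)
Move 5: P1 pit1 -> P1=[1,0,2,5,8,1](3) P2=[5,4,5,3,0,4](1)
Move 6: P1 pit2 -> P1=[1,0,0,6,9,1](3) P2=[5,4,5,3,0,4](1)
Move 7: P1 pit5 -> P1=[1,0,0,6,9,0](4) P2=[5,4,5,3,0,4](1)
Move 8: P1 pit0 -> P1=[0,1,0,6,9,0](4) P2=[5,4,5,3,0,4](1)

Answer: 0 1 0 6 9 0 4 5 4 5 3 0 4 1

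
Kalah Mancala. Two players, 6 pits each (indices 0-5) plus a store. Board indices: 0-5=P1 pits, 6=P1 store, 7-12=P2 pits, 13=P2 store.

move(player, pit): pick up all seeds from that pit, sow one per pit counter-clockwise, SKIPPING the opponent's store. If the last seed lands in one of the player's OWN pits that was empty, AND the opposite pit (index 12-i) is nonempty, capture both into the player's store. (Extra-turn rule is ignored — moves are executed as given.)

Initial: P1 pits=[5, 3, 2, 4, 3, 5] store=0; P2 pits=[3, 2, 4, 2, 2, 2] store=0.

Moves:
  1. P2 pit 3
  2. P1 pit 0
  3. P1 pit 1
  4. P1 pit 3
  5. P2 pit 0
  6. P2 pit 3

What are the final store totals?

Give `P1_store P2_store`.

Answer: 1 0

Derivation:
Move 1: P2 pit3 -> P1=[5,3,2,4,3,5](0) P2=[3,2,4,0,3,3](0)
Move 2: P1 pit0 -> P1=[0,4,3,5,4,6](0) P2=[3,2,4,0,3,3](0)
Move 3: P1 pit1 -> P1=[0,0,4,6,5,7](0) P2=[3,2,4,0,3,3](0)
Move 4: P1 pit3 -> P1=[0,0,4,0,6,8](1) P2=[4,3,5,0,3,3](0)
Move 5: P2 pit0 -> P1=[0,0,4,0,6,8](1) P2=[0,4,6,1,4,3](0)
Move 6: P2 pit3 -> P1=[0,0,4,0,6,8](1) P2=[0,4,6,0,5,3](0)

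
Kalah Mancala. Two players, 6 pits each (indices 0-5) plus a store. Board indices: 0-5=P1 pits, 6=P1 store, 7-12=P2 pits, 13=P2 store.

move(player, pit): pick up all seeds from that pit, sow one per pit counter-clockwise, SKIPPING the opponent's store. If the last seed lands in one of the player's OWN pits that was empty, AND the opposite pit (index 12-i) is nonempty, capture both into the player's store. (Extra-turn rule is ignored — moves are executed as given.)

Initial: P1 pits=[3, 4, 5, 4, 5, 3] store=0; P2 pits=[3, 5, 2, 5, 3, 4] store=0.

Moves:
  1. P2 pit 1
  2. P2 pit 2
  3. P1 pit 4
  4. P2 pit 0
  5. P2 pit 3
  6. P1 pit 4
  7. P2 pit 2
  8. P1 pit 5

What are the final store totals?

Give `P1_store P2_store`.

Answer: 2 2

Derivation:
Move 1: P2 pit1 -> P1=[3,4,5,4,5,3](0) P2=[3,0,3,6,4,5](1)
Move 2: P2 pit2 -> P1=[3,4,5,4,5,3](0) P2=[3,0,0,7,5,6](1)
Move 3: P1 pit4 -> P1=[3,4,5,4,0,4](1) P2=[4,1,1,7,5,6](1)
Move 4: P2 pit0 -> P1=[3,4,5,4,0,4](1) P2=[0,2,2,8,6,6](1)
Move 5: P2 pit3 -> P1=[4,5,6,5,1,4](1) P2=[0,2,2,0,7,7](2)
Move 6: P1 pit4 -> P1=[4,5,6,5,0,5](1) P2=[0,2,2,0,7,7](2)
Move 7: P2 pit2 -> P1=[4,5,6,5,0,5](1) P2=[0,2,0,1,8,7](2)
Move 8: P1 pit5 -> P1=[4,5,6,5,0,0](2) P2=[1,3,1,2,8,7](2)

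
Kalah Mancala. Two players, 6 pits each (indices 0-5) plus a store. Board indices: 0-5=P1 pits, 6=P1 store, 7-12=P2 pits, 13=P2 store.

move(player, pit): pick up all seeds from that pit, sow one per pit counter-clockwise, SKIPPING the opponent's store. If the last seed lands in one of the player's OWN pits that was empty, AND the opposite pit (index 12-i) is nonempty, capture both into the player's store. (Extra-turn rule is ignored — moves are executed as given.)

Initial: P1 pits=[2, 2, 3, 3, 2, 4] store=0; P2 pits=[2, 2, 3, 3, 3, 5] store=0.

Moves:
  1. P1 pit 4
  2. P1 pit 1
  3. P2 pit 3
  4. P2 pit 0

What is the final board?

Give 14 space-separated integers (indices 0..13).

Move 1: P1 pit4 -> P1=[2,2,3,3,0,5](1) P2=[2,2,3,3,3,5](0)
Move 2: P1 pit1 -> P1=[2,0,4,4,0,5](1) P2=[2,2,3,3,3,5](0)
Move 3: P2 pit3 -> P1=[2,0,4,4,0,5](1) P2=[2,2,3,0,4,6](1)
Move 4: P2 pit0 -> P1=[2,0,4,4,0,5](1) P2=[0,3,4,0,4,6](1)

Answer: 2 0 4 4 0 5 1 0 3 4 0 4 6 1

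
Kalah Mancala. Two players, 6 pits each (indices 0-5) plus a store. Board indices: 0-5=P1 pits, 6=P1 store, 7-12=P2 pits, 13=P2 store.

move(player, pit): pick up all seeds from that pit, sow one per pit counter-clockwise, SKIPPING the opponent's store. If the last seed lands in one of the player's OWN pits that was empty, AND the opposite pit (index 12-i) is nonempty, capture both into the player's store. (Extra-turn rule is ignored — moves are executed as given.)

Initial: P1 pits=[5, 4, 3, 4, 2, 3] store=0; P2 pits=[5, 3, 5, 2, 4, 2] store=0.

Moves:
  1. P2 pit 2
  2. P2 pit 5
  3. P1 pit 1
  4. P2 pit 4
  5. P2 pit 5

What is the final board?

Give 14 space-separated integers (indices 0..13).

Answer: 8 1 5 5 3 4 1 5 3 0 3 0 0 4

Derivation:
Move 1: P2 pit2 -> P1=[6,4,3,4,2,3](0) P2=[5,3,0,3,5,3](1)
Move 2: P2 pit5 -> P1=[7,5,3,4,2,3](0) P2=[5,3,0,3,5,0](2)
Move 3: P1 pit1 -> P1=[7,0,4,5,3,4](1) P2=[5,3,0,3,5,0](2)
Move 4: P2 pit4 -> P1=[8,1,5,5,3,4](1) P2=[5,3,0,3,0,1](3)
Move 5: P2 pit5 -> P1=[8,1,5,5,3,4](1) P2=[5,3,0,3,0,0](4)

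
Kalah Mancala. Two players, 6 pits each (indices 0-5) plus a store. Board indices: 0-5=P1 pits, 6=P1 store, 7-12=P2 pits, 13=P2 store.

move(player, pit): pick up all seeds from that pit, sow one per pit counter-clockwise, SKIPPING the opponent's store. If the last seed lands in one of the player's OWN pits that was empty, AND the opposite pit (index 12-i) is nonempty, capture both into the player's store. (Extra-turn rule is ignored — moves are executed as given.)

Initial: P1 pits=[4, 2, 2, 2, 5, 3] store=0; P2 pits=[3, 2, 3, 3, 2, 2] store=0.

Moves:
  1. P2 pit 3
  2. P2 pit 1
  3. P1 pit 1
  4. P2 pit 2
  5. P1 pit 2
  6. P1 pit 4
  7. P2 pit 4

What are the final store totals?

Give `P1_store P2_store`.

Move 1: P2 pit3 -> P1=[4,2,2,2,5,3](0) P2=[3,2,3,0,3,3](1)
Move 2: P2 pit1 -> P1=[4,2,0,2,5,3](0) P2=[3,0,4,0,3,3](4)
Move 3: P1 pit1 -> P1=[4,0,1,3,5,3](0) P2=[3,0,4,0,3,3](4)
Move 4: P2 pit2 -> P1=[4,0,1,3,5,3](0) P2=[3,0,0,1,4,4](5)
Move 5: P1 pit2 -> P1=[4,0,0,4,5,3](0) P2=[3,0,0,1,4,4](5)
Move 6: P1 pit4 -> P1=[4,0,0,4,0,4](1) P2=[4,1,1,1,4,4](5)
Move 7: P2 pit4 -> P1=[5,1,0,4,0,4](1) P2=[4,1,1,1,0,5](6)

Answer: 1 6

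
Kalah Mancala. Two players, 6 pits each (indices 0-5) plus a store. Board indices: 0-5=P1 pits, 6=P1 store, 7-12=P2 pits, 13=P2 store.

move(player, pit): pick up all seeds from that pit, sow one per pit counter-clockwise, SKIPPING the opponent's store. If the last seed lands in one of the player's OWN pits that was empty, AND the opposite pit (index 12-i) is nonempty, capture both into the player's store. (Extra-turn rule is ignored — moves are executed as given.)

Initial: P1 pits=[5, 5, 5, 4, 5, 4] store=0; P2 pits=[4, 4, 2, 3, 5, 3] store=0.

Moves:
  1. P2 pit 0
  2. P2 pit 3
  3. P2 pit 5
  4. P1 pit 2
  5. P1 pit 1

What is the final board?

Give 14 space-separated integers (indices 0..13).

Move 1: P2 pit0 -> P1=[5,5,5,4,5,4](0) P2=[0,5,3,4,6,3](0)
Move 2: P2 pit3 -> P1=[6,5,5,4,5,4](0) P2=[0,5,3,0,7,4](1)
Move 3: P2 pit5 -> P1=[7,6,6,4,5,4](0) P2=[0,5,3,0,7,0](2)
Move 4: P1 pit2 -> P1=[7,6,0,5,6,5](1) P2=[1,6,3,0,7,0](2)
Move 5: P1 pit1 -> P1=[7,0,1,6,7,6](2) P2=[2,6,3,0,7,0](2)

Answer: 7 0 1 6 7 6 2 2 6 3 0 7 0 2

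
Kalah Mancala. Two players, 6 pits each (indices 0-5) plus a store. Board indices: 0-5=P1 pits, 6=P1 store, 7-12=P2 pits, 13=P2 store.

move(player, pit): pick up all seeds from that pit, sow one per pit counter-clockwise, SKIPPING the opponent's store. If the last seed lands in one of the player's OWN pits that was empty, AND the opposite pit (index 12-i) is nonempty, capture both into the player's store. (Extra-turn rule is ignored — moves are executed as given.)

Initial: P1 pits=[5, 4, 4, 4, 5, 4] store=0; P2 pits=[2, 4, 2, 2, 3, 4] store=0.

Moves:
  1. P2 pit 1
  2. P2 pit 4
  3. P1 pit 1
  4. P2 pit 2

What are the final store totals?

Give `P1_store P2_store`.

Move 1: P2 pit1 -> P1=[5,4,4,4,5,4](0) P2=[2,0,3,3,4,5](0)
Move 2: P2 pit4 -> P1=[6,5,4,4,5,4](0) P2=[2,0,3,3,0,6](1)
Move 3: P1 pit1 -> P1=[6,0,5,5,6,5](1) P2=[2,0,3,3,0,6](1)
Move 4: P2 pit2 -> P1=[6,0,5,5,6,5](1) P2=[2,0,0,4,1,7](1)

Answer: 1 1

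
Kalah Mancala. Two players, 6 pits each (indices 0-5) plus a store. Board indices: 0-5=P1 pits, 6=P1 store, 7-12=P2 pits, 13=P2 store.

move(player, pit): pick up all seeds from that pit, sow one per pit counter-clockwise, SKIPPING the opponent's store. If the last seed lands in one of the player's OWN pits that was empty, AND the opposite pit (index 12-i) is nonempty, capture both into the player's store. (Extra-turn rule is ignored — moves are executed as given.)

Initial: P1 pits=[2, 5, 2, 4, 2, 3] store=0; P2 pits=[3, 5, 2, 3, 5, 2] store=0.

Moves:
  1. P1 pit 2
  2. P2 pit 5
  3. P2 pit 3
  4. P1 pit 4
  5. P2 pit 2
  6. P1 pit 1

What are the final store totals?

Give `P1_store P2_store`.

Move 1: P1 pit2 -> P1=[2,5,0,5,3,3](0) P2=[3,5,2,3,5,2](0)
Move 2: P2 pit5 -> P1=[3,5,0,5,3,3](0) P2=[3,5,2,3,5,0](1)
Move 3: P2 pit3 -> P1=[3,5,0,5,3,3](0) P2=[3,5,2,0,6,1](2)
Move 4: P1 pit4 -> P1=[3,5,0,5,0,4](1) P2=[4,5,2,0,6,1](2)
Move 5: P2 pit2 -> P1=[3,5,0,5,0,4](1) P2=[4,5,0,1,7,1](2)
Move 6: P1 pit1 -> P1=[3,0,1,6,1,5](2) P2=[4,5,0,1,7,1](2)

Answer: 2 2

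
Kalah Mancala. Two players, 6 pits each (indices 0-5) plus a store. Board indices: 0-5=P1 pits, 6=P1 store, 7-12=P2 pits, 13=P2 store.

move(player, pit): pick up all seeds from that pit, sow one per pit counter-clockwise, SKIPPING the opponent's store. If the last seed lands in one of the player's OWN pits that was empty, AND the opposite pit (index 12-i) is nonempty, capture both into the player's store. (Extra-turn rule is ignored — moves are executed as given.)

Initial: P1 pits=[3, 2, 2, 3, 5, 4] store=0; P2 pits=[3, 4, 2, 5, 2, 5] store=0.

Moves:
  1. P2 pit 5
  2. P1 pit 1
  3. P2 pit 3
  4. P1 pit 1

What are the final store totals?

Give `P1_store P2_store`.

Answer: 0 2

Derivation:
Move 1: P2 pit5 -> P1=[4,3,3,4,5,4](0) P2=[3,4,2,5,2,0](1)
Move 2: P1 pit1 -> P1=[4,0,4,5,6,4](0) P2=[3,4,2,5,2,0](1)
Move 3: P2 pit3 -> P1=[5,1,4,5,6,4](0) P2=[3,4,2,0,3,1](2)
Move 4: P1 pit1 -> P1=[5,0,5,5,6,4](0) P2=[3,4,2,0,3,1](2)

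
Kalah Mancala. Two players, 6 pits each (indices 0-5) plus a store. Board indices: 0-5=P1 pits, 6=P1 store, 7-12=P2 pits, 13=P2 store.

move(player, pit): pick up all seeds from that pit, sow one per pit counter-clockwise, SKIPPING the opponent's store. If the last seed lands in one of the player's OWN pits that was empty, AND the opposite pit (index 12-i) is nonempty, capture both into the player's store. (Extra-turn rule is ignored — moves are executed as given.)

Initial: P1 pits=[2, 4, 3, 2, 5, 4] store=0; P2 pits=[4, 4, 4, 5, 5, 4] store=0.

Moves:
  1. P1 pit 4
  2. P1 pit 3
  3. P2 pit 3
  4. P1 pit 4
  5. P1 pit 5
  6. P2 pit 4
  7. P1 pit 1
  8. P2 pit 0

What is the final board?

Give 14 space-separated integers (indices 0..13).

Move 1: P1 pit4 -> P1=[2,4,3,2,0,5](1) P2=[5,5,5,5,5,4](0)
Move 2: P1 pit3 -> P1=[2,4,3,0,1,6](1) P2=[5,5,5,5,5,4](0)
Move 3: P2 pit3 -> P1=[3,5,3,0,1,6](1) P2=[5,5,5,0,6,5](1)
Move 4: P1 pit4 -> P1=[3,5,3,0,0,7](1) P2=[5,5,5,0,6,5](1)
Move 5: P1 pit5 -> P1=[3,5,3,0,0,0](2) P2=[6,6,6,1,7,6](1)
Move 6: P2 pit4 -> P1=[4,6,4,1,1,0](2) P2=[6,6,6,1,0,7](2)
Move 7: P1 pit1 -> P1=[4,0,5,2,2,1](3) P2=[7,6,6,1,0,7](2)
Move 8: P2 pit0 -> P1=[5,0,5,2,2,1](3) P2=[0,7,7,2,1,8](3)

Answer: 5 0 5 2 2 1 3 0 7 7 2 1 8 3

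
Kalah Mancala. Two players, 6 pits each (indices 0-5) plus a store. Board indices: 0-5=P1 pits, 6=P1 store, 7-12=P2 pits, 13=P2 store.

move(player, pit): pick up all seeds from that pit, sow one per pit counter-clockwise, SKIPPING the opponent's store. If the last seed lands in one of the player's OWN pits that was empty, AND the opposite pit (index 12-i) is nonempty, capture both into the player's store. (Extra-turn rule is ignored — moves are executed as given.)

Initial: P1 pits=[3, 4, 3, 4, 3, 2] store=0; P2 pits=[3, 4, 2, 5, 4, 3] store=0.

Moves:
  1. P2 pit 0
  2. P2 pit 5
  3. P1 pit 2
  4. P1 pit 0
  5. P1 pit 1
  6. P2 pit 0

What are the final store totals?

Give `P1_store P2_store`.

Move 1: P2 pit0 -> P1=[3,4,3,4,3,2](0) P2=[0,5,3,6,4,3](0)
Move 2: P2 pit5 -> P1=[4,5,3,4,3,2](0) P2=[0,5,3,6,4,0](1)
Move 3: P1 pit2 -> P1=[4,5,0,5,4,3](0) P2=[0,5,3,6,4,0](1)
Move 4: P1 pit0 -> P1=[0,6,1,6,5,3](0) P2=[0,5,3,6,4,0](1)
Move 5: P1 pit1 -> P1=[0,0,2,7,6,4](1) P2=[1,5,3,6,4,0](1)
Move 6: P2 pit0 -> P1=[0,0,2,7,6,4](1) P2=[0,6,3,6,4,0](1)

Answer: 1 1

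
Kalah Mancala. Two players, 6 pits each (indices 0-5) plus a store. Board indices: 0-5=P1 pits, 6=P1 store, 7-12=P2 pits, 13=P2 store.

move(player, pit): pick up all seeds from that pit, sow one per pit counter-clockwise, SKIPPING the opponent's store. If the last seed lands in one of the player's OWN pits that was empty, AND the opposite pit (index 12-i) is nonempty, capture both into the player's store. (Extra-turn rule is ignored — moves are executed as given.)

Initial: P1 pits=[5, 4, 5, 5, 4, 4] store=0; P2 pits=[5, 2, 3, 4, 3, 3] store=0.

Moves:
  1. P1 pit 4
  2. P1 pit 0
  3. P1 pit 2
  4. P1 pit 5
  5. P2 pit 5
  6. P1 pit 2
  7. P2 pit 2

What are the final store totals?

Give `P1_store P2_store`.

Move 1: P1 pit4 -> P1=[5,4,5,5,0,5](1) P2=[6,3,3,4,3,3](0)
Move 2: P1 pit0 -> P1=[0,5,6,6,1,6](1) P2=[6,3,3,4,3,3](0)
Move 3: P1 pit2 -> P1=[0,5,0,7,2,7](2) P2=[7,4,3,4,3,3](0)
Move 4: P1 pit5 -> P1=[0,5,0,7,2,0](3) P2=[8,5,4,5,4,4](0)
Move 5: P2 pit5 -> P1=[1,6,1,7,2,0](3) P2=[8,5,4,5,4,0](1)
Move 6: P1 pit2 -> P1=[1,6,0,8,2,0](3) P2=[8,5,4,5,4,0](1)
Move 7: P2 pit2 -> P1=[1,6,0,8,2,0](3) P2=[8,5,0,6,5,1](2)

Answer: 3 2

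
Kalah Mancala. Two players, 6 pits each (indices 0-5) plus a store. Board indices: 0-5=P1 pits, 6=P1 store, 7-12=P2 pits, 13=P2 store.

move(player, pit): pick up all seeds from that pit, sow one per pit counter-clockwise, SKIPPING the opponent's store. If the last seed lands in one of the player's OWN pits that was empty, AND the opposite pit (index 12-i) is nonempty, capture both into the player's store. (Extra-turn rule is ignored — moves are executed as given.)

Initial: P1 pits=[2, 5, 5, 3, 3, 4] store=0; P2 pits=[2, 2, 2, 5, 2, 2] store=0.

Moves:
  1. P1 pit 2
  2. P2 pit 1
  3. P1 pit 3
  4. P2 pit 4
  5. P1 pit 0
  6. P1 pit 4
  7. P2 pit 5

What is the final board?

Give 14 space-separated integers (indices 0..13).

Answer: 1 7 0 0 0 7 10 5 1 4 0 0 0 2

Derivation:
Move 1: P1 pit2 -> P1=[2,5,0,4,4,5](1) P2=[3,2,2,5,2,2](0)
Move 2: P2 pit1 -> P1=[2,5,0,4,4,5](1) P2=[3,0,3,6,2,2](0)
Move 3: P1 pit3 -> P1=[2,5,0,0,5,6](2) P2=[4,0,3,6,2,2](0)
Move 4: P2 pit4 -> P1=[2,5,0,0,5,6](2) P2=[4,0,3,6,0,3](1)
Move 5: P1 pit0 -> P1=[0,6,0,0,5,6](9) P2=[4,0,3,0,0,3](1)
Move 6: P1 pit4 -> P1=[0,6,0,0,0,7](10) P2=[5,1,4,0,0,3](1)
Move 7: P2 pit5 -> P1=[1,7,0,0,0,7](10) P2=[5,1,4,0,0,0](2)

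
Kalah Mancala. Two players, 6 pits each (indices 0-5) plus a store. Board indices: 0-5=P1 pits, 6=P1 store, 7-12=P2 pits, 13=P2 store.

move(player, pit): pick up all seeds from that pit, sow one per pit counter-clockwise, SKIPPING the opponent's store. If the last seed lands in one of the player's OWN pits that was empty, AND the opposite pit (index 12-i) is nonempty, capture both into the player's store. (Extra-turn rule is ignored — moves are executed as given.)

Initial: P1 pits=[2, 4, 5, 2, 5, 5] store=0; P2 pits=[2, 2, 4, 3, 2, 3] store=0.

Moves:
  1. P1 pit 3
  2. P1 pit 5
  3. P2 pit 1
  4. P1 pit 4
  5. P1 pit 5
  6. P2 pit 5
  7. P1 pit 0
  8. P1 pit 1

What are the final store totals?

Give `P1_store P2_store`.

Move 1: P1 pit3 -> P1=[2,4,5,0,6,6](0) P2=[2,2,4,3,2,3](0)
Move 2: P1 pit5 -> P1=[2,4,5,0,6,0](1) P2=[3,3,5,4,3,3](0)
Move 3: P2 pit1 -> P1=[2,4,5,0,6,0](1) P2=[3,0,6,5,4,3](0)
Move 4: P1 pit4 -> P1=[2,4,5,0,0,1](2) P2=[4,1,7,6,4,3](0)
Move 5: P1 pit5 -> P1=[2,4,5,0,0,0](3) P2=[4,1,7,6,4,3](0)
Move 6: P2 pit5 -> P1=[3,5,5,0,0,0](3) P2=[4,1,7,6,4,0](1)
Move 7: P1 pit0 -> P1=[0,6,6,0,0,0](11) P2=[4,1,0,6,4,0](1)
Move 8: P1 pit1 -> P1=[0,0,7,1,1,1](12) P2=[5,1,0,6,4,0](1)

Answer: 12 1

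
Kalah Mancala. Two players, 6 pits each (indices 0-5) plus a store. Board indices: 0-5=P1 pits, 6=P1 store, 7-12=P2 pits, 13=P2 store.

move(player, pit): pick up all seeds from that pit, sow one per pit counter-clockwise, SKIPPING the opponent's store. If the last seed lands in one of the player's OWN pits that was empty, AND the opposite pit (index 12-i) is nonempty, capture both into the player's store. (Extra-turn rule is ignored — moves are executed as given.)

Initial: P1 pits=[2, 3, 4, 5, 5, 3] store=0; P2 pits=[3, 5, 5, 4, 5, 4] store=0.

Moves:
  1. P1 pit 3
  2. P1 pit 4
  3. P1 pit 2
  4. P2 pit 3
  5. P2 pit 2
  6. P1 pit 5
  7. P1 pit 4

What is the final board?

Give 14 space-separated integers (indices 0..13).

Answer: 4 5 0 1 0 0 11 0 8 1 2 8 6 2

Derivation:
Move 1: P1 pit3 -> P1=[2,3,4,0,6,4](1) P2=[4,6,5,4,5,4](0)
Move 2: P1 pit4 -> P1=[2,3,4,0,0,5](2) P2=[5,7,6,5,5,4](0)
Move 3: P1 pit2 -> P1=[2,3,0,1,1,6](3) P2=[5,7,6,5,5,4](0)
Move 4: P2 pit3 -> P1=[3,4,0,1,1,6](3) P2=[5,7,6,0,6,5](1)
Move 5: P2 pit2 -> P1=[4,5,0,1,1,6](3) P2=[5,7,0,1,7,6](2)
Move 6: P1 pit5 -> P1=[4,5,0,1,1,0](4) P2=[6,8,1,2,8,6](2)
Move 7: P1 pit4 -> P1=[4,5,0,1,0,0](11) P2=[0,8,1,2,8,6](2)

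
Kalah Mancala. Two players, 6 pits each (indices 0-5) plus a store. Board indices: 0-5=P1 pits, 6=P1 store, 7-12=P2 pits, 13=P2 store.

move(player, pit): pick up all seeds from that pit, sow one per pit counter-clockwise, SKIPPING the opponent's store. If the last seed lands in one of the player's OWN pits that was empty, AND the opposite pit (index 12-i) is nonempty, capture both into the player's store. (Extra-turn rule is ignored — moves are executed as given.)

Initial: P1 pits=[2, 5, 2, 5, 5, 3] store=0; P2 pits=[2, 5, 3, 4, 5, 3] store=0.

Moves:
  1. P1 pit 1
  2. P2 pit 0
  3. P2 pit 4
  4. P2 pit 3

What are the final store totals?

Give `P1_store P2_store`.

Answer: 1 2

Derivation:
Move 1: P1 pit1 -> P1=[2,0,3,6,6,4](1) P2=[2,5,3,4,5,3](0)
Move 2: P2 pit0 -> P1=[2,0,3,6,6,4](1) P2=[0,6,4,4,5,3](0)
Move 3: P2 pit4 -> P1=[3,1,4,6,6,4](1) P2=[0,6,4,4,0,4](1)
Move 4: P2 pit3 -> P1=[4,1,4,6,6,4](1) P2=[0,6,4,0,1,5](2)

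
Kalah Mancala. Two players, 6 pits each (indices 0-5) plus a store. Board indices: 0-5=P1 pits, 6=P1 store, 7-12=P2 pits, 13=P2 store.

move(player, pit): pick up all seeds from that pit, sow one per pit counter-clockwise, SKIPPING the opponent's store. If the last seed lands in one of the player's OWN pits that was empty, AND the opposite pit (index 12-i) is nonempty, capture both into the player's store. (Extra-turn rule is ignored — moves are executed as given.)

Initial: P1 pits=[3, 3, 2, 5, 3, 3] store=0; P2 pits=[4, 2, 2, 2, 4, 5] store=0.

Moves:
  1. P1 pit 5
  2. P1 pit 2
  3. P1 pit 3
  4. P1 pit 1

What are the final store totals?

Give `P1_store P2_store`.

Answer: 2 0

Derivation:
Move 1: P1 pit5 -> P1=[3,3,2,5,3,0](1) P2=[5,3,2,2,4,5](0)
Move 2: P1 pit2 -> P1=[3,3,0,6,4,0](1) P2=[5,3,2,2,4,5](0)
Move 3: P1 pit3 -> P1=[3,3,0,0,5,1](2) P2=[6,4,3,2,4,5](0)
Move 4: P1 pit1 -> P1=[3,0,1,1,6,1](2) P2=[6,4,3,2,4,5](0)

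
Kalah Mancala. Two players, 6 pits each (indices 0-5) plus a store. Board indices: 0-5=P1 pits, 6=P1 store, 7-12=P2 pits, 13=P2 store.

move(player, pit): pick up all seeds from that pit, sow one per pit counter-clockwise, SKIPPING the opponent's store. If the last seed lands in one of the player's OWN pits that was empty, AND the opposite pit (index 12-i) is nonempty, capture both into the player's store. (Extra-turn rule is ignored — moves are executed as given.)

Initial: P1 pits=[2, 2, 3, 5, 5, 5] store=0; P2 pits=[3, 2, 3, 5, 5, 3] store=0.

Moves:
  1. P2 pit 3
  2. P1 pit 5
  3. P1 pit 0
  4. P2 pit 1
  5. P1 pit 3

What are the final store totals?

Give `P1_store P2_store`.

Move 1: P2 pit3 -> P1=[3,3,3,5,5,5](0) P2=[3,2,3,0,6,4](1)
Move 2: P1 pit5 -> P1=[3,3,3,5,5,0](1) P2=[4,3,4,1,6,4](1)
Move 3: P1 pit0 -> P1=[0,4,4,6,5,0](1) P2=[4,3,4,1,6,4](1)
Move 4: P2 pit1 -> P1=[0,4,4,6,5,0](1) P2=[4,0,5,2,7,4](1)
Move 5: P1 pit3 -> P1=[0,4,4,0,6,1](2) P2=[5,1,6,2,7,4](1)

Answer: 2 1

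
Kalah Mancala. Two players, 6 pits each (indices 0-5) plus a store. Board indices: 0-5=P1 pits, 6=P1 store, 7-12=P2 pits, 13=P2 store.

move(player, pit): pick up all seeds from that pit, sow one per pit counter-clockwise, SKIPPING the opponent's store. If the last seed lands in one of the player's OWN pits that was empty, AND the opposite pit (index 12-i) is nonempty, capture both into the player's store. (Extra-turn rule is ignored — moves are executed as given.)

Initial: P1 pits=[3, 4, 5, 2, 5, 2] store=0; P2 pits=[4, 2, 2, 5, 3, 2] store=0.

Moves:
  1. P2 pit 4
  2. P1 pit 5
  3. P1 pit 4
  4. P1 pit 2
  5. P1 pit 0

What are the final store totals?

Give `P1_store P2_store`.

Move 1: P2 pit4 -> P1=[4,4,5,2,5,2](0) P2=[4,2,2,5,0,3](1)
Move 2: P1 pit5 -> P1=[4,4,5,2,5,0](1) P2=[5,2,2,5,0,3](1)
Move 3: P1 pit4 -> P1=[4,4,5,2,0,1](2) P2=[6,3,3,5,0,3](1)
Move 4: P1 pit2 -> P1=[4,4,0,3,1,2](3) P2=[7,3,3,5,0,3](1)
Move 5: P1 pit0 -> P1=[0,5,1,4,2,2](3) P2=[7,3,3,5,0,3](1)

Answer: 3 1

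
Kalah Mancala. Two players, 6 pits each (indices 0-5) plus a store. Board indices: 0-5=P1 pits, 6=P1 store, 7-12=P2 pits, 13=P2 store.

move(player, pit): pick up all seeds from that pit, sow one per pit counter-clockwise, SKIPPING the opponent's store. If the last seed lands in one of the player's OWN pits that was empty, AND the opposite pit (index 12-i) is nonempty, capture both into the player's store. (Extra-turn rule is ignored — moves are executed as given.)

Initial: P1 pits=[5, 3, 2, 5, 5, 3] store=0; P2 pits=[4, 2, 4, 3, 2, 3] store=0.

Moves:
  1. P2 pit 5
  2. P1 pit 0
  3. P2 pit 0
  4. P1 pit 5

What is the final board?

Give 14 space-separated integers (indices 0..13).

Move 1: P2 pit5 -> P1=[6,4,2,5,5,3](0) P2=[4,2,4,3,2,0](1)
Move 2: P1 pit0 -> P1=[0,5,3,6,6,4](1) P2=[4,2,4,3,2,0](1)
Move 3: P2 pit0 -> P1=[0,5,3,6,6,4](1) P2=[0,3,5,4,3,0](1)
Move 4: P1 pit5 -> P1=[0,5,3,6,6,0](2) P2=[1,4,6,4,3,0](1)

Answer: 0 5 3 6 6 0 2 1 4 6 4 3 0 1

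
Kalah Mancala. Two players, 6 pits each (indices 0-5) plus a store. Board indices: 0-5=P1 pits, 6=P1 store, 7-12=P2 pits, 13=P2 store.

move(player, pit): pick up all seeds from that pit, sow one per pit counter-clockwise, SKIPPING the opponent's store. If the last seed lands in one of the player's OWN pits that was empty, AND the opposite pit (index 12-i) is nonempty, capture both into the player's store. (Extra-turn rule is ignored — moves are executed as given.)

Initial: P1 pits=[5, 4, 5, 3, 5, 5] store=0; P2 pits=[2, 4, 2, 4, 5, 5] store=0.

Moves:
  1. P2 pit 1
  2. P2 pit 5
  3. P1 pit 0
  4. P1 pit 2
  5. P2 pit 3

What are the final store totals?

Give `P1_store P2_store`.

Answer: 2 2

Derivation:
Move 1: P2 pit1 -> P1=[5,4,5,3,5,5](0) P2=[2,0,3,5,6,6](0)
Move 2: P2 pit5 -> P1=[6,5,6,4,6,5](0) P2=[2,0,3,5,6,0](1)
Move 3: P1 pit0 -> P1=[0,6,7,5,7,6](1) P2=[2,0,3,5,6,0](1)
Move 4: P1 pit2 -> P1=[0,6,0,6,8,7](2) P2=[3,1,4,5,6,0](1)
Move 5: P2 pit3 -> P1=[1,7,0,6,8,7](2) P2=[3,1,4,0,7,1](2)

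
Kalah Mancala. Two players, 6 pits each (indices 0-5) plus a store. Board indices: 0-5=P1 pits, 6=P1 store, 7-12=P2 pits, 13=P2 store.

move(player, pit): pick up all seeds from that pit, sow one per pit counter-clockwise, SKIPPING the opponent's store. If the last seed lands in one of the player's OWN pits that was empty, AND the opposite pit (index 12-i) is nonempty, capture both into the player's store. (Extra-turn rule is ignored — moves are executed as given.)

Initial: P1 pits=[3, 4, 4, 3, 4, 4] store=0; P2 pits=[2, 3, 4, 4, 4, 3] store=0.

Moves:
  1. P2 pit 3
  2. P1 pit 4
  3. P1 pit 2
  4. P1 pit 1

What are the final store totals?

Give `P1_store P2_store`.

Answer: 2 1

Derivation:
Move 1: P2 pit3 -> P1=[4,4,4,3,4,4](0) P2=[2,3,4,0,5,4](1)
Move 2: P1 pit4 -> P1=[4,4,4,3,0,5](1) P2=[3,4,4,0,5,4](1)
Move 3: P1 pit2 -> P1=[4,4,0,4,1,6](2) P2=[3,4,4,0,5,4](1)
Move 4: P1 pit1 -> P1=[4,0,1,5,2,7](2) P2=[3,4,4,0,5,4](1)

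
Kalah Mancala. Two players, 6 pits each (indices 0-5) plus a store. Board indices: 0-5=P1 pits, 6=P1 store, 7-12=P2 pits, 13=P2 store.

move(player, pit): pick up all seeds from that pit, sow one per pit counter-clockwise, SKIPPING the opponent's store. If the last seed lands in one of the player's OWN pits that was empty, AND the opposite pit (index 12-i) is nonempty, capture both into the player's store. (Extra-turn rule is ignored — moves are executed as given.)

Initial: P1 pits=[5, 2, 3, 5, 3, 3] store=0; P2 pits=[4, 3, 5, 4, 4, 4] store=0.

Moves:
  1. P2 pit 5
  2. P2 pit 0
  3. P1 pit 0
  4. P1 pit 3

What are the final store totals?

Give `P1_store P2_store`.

Answer: 2 1

Derivation:
Move 1: P2 pit5 -> P1=[6,3,4,5,3,3](0) P2=[4,3,5,4,4,0](1)
Move 2: P2 pit0 -> P1=[6,3,4,5,3,3](0) P2=[0,4,6,5,5,0](1)
Move 3: P1 pit0 -> P1=[0,4,5,6,4,4](1) P2=[0,4,6,5,5,0](1)
Move 4: P1 pit3 -> P1=[0,4,5,0,5,5](2) P2=[1,5,7,5,5,0](1)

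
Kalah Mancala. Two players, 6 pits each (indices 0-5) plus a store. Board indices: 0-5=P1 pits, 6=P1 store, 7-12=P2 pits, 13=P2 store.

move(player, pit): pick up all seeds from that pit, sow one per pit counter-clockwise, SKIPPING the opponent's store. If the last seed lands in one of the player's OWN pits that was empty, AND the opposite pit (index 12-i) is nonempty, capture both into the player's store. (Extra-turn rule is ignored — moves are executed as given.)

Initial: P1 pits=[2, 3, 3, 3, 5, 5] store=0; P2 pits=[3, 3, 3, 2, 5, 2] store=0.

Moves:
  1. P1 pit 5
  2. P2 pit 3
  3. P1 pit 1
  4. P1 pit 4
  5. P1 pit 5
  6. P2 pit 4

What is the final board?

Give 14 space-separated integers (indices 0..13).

Move 1: P1 pit5 -> P1=[2,3,3,3,5,0](1) P2=[4,4,4,3,5,2](0)
Move 2: P2 pit3 -> P1=[2,3,3,3,5,0](1) P2=[4,4,4,0,6,3](1)
Move 3: P1 pit1 -> P1=[2,0,4,4,6,0](1) P2=[4,4,4,0,6,3](1)
Move 4: P1 pit4 -> P1=[2,0,4,4,0,1](2) P2=[5,5,5,1,6,3](1)
Move 5: P1 pit5 -> P1=[2,0,4,4,0,0](3) P2=[5,5,5,1,6,3](1)
Move 6: P2 pit4 -> P1=[3,1,5,5,0,0](3) P2=[5,5,5,1,0,4](2)

Answer: 3 1 5 5 0 0 3 5 5 5 1 0 4 2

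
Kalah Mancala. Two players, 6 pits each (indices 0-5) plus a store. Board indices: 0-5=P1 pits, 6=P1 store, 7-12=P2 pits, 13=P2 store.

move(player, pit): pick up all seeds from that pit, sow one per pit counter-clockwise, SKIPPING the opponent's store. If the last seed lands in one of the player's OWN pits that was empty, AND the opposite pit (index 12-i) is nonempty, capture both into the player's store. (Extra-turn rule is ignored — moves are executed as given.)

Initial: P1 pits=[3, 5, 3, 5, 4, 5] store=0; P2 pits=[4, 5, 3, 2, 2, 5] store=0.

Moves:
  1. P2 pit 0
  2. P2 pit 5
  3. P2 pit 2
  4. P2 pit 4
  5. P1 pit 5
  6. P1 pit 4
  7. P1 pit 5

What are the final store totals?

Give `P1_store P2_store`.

Answer: 3 3

Derivation:
Move 1: P2 pit0 -> P1=[3,5,3,5,4,5](0) P2=[0,6,4,3,3,5](0)
Move 2: P2 pit5 -> P1=[4,6,4,6,4,5](0) P2=[0,6,4,3,3,0](1)
Move 3: P2 pit2 -> P1=[4,6,4,6,4,5](0) P2=[0,6,0,4,4,1](2)
Move 4: P2 pit4 -> P1=[5,7,4,6,4,5](0) P2=[0,6,0,4,0,2](3)
Move 5: P1 pit5 -> P1=[5,7,4,6,4,0](1) P2=[1,7,1,5,0,2](3)
Move 6: P1 pit4 -> P1=[5,7,4,6,0,1](2) P2=[2,8,1,5,0,2](3)
Move 7: P1 pit5 -> P1=[5,7,4,6,0,0](3) P2=[2,8,1,5,0,2](3)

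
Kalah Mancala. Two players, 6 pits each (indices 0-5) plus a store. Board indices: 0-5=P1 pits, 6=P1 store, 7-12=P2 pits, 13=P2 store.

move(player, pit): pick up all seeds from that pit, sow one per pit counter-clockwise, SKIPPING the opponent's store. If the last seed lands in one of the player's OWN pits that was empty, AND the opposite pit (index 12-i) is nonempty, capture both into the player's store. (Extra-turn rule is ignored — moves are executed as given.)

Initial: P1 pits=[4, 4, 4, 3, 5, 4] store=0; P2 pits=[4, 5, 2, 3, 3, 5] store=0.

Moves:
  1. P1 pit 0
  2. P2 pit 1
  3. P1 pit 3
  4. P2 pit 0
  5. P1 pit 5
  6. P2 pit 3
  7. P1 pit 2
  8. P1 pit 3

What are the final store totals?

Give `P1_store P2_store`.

Move 1: P1 pit0 -> P1=[0,5,5,4,6,4](0) P2=[4,5,2,3,3,5](0)
Move 2: P2 pit1 -> P1=[0,5,5,4,6,4](0) P2=[4,0,3,4,4,6](1)
Move 3: P1 pit3 -> P1=[0,5,5,0,7,5](1) P2=[5,0,3,4,4,6](1)
Move 4: P2 pit0 -> P1=[0,5,5,0,7,5](1) P2=[0,1,4,5,5,7](1)
Move 5: P1 pit5 -> P1=[0,5,5,0,7,0](2) P2=[1,2,5,6,5,7](1)
Move 6: P2 pit3 -> P1=[1,6,6,0,7,0](2) P2=[1,2,5,0,6,8](2)
Move 7: P1 pit2 -> P1=[1,6,0,1,8,1](3) P2=[2,3,5,0,6,8](2)
Move 8: P1 pit3 -> P1=[1,6,0,0,9,1](3) P2=[2,3,5,0,6,8](2)

Answer: 3 2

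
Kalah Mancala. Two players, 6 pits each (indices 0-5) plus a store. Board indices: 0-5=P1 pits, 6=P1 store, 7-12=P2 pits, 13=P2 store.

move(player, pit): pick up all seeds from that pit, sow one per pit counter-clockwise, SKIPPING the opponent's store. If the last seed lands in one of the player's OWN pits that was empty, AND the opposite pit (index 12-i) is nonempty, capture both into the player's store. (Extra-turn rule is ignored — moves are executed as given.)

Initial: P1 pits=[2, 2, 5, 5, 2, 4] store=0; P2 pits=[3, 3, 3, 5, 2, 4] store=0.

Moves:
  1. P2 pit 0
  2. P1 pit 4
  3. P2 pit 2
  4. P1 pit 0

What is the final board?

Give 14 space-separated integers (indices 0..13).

Move 1: P2 pit0 -> P1=[2,2,5,5,2,4](0) P2=[0,4,4,6,2,4](0)
Move 2: P1 pit4 -> P1=[2,2,5,5,0,5](1) P2=[0,4,4,6,2,4](0)
Move 3: P2 pit2 -> P1=[2,2,5,5,0,5](1) P2=[0,4,0,7,3,5](1)
Move 4: P1 pit0 -> P1=[0,3,6,5,0,5](1) P2=[0,4,0,7,3,5](1)

Answer: 0 3 6 5 0 5 1 0 4 0 7 3 5 1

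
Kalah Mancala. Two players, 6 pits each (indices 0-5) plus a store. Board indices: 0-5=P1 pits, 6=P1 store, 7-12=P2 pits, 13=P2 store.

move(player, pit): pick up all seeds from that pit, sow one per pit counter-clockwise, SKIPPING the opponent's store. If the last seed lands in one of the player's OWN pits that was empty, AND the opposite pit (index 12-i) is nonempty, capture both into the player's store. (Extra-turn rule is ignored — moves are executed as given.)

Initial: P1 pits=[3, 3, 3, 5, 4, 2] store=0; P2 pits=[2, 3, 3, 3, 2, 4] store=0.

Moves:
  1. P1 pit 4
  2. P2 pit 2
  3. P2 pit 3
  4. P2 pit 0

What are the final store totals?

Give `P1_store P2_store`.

Move 1: P1 pit4 -> P1=[3,3,3,5,0,3](1) P2=[3,4,3,3,2,4](0)
Move 2: P2 pit2 -> P1=[3,3,3,5,0,3](1) P2=[3,4,0,4,3,5](0)
Move 3: P2 pit3 -> P1=[4,3,3,5,0,3](1) P2=[3,4,0,0,4,6](1)
Move 4: P2 pit0 -> P1=[4,3,0,5,0,3](1) P2=[0,5,1,0,4,6](5)

Answer: 1 5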